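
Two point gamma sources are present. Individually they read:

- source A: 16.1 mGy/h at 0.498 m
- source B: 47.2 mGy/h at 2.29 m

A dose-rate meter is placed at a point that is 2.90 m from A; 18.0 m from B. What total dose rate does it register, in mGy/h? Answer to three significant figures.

1.24 mGy/h

Each source contributes Iᵢ·(dᵢ/rᵢ)²; contributions add.
A: 16.1 × (0.498/2.90)² = 0.4748 mGy/h
B: 47.2 × (2.29/18.0)² = 0.7640 mGy/h
Total = 0.4748 + 0.7640 = 1.239 mGy/h.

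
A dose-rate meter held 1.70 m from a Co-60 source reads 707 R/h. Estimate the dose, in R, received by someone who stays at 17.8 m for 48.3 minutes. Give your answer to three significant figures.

5.19 R

Since intensity falls as 1/r², rate at 17.8 m:
(1.70/17.8)² = 0.009121, so 707 × 0.009121 = 6.449 R/h.
Dose = rate × time = 6.449 R/h × 0.8050 h = 5.191 R.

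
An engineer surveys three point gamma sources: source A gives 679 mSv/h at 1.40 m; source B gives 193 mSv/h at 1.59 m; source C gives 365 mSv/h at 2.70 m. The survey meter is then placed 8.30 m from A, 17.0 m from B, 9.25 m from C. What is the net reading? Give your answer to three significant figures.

52.1 mSv/h

By superposition, sum each source's inverse-square contribution:
A: 679 × (1.40/8.30)² = 19.32 mSv/h
B: 193 × (1.59/17.0)² = 1.688 mSv/h
C: 365 × (2.70/9.25)² = 31.10 mSv/h
Total = 19.32 + 1.688 + 31.10 = 52.11 mSv/h.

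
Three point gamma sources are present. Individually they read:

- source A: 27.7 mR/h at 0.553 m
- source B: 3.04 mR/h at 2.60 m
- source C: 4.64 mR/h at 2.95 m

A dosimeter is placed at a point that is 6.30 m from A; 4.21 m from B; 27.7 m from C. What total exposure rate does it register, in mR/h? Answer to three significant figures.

By superposition, sum each source's inverse-square contribution:
A: 27.7 × (0.553/6.30)² = 0.2134 mR/h
B: 3.04 × (2.60/4.21)² = 1.159 mR/h
C: 4.64 × (2.95/27.7)² = 0.05263 mR/h
Total = 0.2134 + 1.159 + 0.05263 = 1.425 mR/h.

1.43 mR/h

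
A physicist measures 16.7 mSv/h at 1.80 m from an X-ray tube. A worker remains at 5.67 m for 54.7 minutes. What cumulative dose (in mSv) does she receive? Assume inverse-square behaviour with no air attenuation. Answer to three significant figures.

1.53 mSv

Intensity scales as (d₁/d₂)², so rate at 5.67 m:
16.7 × (1.80/5.67)² = 16.7 × 0.1008 = 1.683 mSv/h.
Dose = rate × time = 1.683 mSv/h × 0.9117 h = 1.534 mSv.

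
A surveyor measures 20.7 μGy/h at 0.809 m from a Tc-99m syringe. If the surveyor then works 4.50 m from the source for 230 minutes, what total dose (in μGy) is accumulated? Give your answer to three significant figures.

2.56 μGy

Intensity scales as (d₁/d₂)², so rate at 4.50 m:
20.7 × (0.809/4.50)² = 20.7 × 0.03232 = 0.6690 μGy/h.
Dose = rate × time = 0.6690 μGy/h × 3.833 h = 2.564 μGy.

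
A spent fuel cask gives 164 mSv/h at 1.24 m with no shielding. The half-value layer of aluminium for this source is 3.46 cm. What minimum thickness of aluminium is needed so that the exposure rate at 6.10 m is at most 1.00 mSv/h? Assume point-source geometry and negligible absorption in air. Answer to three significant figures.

At 6.10 m, distance alone gives 164 × (1.24/6.10)² = 164 × 0.04132 = 6.776 mSv/h.
Further attenuation needed: 6.776/1.00 = 6.776.
n = log₂(6.776) = 2.760 half-value layers.
Thickness = 2.760 × 3.46 cm = 9.550 cm.

9.55 cm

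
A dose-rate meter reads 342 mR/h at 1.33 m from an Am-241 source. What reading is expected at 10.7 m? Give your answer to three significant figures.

By the inverse-square law, the rate at 10.7 m is
342 × (1.33/10.7)² = 342 × 0.01545 = 5.284 mR/h.

5.28 mR/h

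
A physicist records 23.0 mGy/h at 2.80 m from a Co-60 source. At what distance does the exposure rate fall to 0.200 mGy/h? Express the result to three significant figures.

30.0 m

Intensity scales as (d₁/d₂)², so d₂ = d₁·√(I₁/I₂).
I₁/I₂ = 23.0/0.200 = 115.0, so d₂ = 2.80 × √115.0 = 30.03 m.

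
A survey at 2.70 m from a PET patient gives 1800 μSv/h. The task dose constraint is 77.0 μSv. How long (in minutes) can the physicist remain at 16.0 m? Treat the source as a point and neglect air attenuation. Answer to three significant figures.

Intensity scales as (d₁/d₂)², so rate at 16.0 m:
1800 × (2.70/16.0)² = 1800 × 0.02848 = 51.26 μSv/h.
Stay time = 77.0 μSv ÷ 51.26 μSv/h = 1.502 h = 90.12 min.

90.1 min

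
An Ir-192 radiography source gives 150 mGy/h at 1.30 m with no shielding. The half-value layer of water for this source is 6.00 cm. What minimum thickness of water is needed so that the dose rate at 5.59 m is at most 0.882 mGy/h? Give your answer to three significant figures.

19.2 cm

At 5.59 m, distance alone gives (1.30/5.59)² = 0.05408, so 150 × 0.05408 = 8.112 mGy/h.
Further attenuation needed: 8.112/0.882 = 9.197.
n = log₂(9.197) = 3.201 half-value layers.
Thickness = 3.201 × 6.00 cm = 19.21 cm.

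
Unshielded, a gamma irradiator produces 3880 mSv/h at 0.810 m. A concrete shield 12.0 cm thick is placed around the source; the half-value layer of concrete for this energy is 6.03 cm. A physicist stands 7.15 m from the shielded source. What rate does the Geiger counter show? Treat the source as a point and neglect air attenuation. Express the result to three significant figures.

Distance alone: (0.810/7.15)² = 0.01283, so 3880 × 0.01283 = 49.78 mSv/h.
Shield: 12.0/6.03 = 1.990 half-value layers → attenuation 2^(−1.990) = 0.2517.
Combined: 49.78 × 0.2517 = 12.53 mSv/h.

12.5 mSv/h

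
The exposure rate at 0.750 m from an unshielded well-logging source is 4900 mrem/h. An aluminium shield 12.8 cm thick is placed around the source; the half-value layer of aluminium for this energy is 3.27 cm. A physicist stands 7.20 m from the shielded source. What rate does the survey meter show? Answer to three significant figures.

Distance alone: (0.750/7.20)² = 0.01085, so 4900 × 0.01085 = 53.16 mrem/h.
Shield: 12.8/3.27 = 3.914 half-value layers → attenuation 2^(−3.914) = 0.06634.
Combined: 53.16 × 0.06634 = 3.527 mrem/h.

3.53 mrem/h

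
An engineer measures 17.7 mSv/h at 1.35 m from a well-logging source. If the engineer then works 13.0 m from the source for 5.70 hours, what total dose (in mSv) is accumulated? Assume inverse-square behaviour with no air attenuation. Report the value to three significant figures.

1.09 mSv

Intensity scales as (d₁/d₂)², so rate at 13.0 m:
(1.35/13.0)² = 0.01078, so 17.7 × 0.01078 = 0.1908 mSv/h.
Dose = rate × time = 0.1908 mSv/h × 5.700 h = 1.088 mSv.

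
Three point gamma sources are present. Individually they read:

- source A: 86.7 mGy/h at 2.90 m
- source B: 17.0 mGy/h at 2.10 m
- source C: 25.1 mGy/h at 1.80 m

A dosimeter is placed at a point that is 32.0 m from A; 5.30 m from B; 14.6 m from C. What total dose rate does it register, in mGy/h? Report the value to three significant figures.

Each source contributes Iᵢ·(dᵢ/rᵢ)²; contributions add.
A: 86.7 × (2.90/32.0)² = 0.7121 mGy/h
B: 17.0 × (2.10/5.30)² = 2.669 mGy/h
C: 25.1 × (1.80/14.6)² = 0.3815 mGy/h
Total = 0.7121 + 2.669 + 0.3815 = 3.763 mGy/h.

3.76 mGy/h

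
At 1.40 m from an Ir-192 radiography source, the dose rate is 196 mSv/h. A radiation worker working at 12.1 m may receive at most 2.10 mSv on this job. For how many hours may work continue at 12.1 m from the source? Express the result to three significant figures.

0.800 h

Using I₁d₁² = I₂d₂², rate at 12.1 m:
(1.40/12.1)² = 0.01339, so 196 × 0.01339 = 2.624 mSv/h.
Stay time = 2.10 mSv ÷ 2.624 mSv/h = 0.8003 h.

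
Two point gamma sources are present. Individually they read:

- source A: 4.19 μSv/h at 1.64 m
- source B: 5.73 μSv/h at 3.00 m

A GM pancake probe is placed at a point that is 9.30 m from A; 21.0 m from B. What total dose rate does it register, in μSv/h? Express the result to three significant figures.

Each source contributes Iᵢ·(dᵢ/rᵢ)²; contributions add.
A: 4.19 × (1.64/9.30)² = 0.1303 μSv/h
B: 5.73 × (3.00/21.0)² = 0.1169 μSv/h
Total = 0.1303 + 0.1169 = 0.2472 μSv/h.

0.247 μSv/h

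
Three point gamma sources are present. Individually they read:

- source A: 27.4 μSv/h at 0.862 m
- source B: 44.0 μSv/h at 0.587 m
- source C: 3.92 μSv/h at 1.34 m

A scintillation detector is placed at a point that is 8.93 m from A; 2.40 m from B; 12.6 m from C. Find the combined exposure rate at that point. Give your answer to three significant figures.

2.93 μSv/h

By superposition, sum each source's inverse-square contribution:
A: 27.4 × (0.862/8.93)² = 0.2553 μSv/h
B: 44.0 × (0.587/2.40)² = 2.632 μSv/h
C: 3.92 × (1.34/12.6)² = 0.04434 μSv/h
Total = 0.2553 + 2.632 + 0.04434 = 2.932 μSv/h.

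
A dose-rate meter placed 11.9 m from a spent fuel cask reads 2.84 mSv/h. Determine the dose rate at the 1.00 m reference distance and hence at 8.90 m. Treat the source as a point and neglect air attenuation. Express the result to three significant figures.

402 mSv/h; 5.08 mSv/h

Intensity scales as (d₁/d₂)², so
At 1.00 m: (11.9/1.00)² = 141.6, so 2.84 × 141.6 = 402.1 mSv/h
At 8.90 m: (1.00/8.90)² = 0.01262, so 402.1 × 0.01262 = 5.075 mSv/h.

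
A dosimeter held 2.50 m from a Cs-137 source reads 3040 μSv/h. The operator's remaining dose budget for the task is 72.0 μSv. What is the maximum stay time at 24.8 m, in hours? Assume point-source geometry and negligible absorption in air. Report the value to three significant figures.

Since intensity falls as 1/r², rate at 24.8 m:
(2.50/24.8)² = 0.01016, so 3040 × 0.01016 = 30.89 μSv/h.
Stay time = 72.0 μSv ÷ 30.89 μSv/h = 2.331 h.

2.33 h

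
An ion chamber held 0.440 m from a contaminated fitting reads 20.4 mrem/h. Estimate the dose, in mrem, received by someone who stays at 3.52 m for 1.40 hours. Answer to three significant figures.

0.446 mrem

By the inverse-square law, rate at 3.52 m:
(0.440/3.52)² = 0.01562, so 20.4 × 0.01562 = 0.3186 mrem/h.
Dose = rate × time = 0.3186 mrem/h × 1.400 h = 0.4460 mrem.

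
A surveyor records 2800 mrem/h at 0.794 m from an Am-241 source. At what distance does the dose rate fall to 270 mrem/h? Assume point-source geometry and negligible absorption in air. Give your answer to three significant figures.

2.56 m

Intensity scales as (d₁/d₂)², so d₂ = d₁·√(I₁/I₂).
I₁/I₂ = 2800/270 = 10.37, so d₂ = 0.794 × √10.37 = 2.557 m.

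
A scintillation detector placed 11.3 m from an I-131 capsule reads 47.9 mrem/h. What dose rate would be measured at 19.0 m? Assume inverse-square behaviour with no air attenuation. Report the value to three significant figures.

16.9 mrem/h

By the inverse-square law, scaling from 11.3 m to 19.0 m:
47.9 × (11.3/19.0)² = 47.9 × 0.3537 = 16.94 mrem/h.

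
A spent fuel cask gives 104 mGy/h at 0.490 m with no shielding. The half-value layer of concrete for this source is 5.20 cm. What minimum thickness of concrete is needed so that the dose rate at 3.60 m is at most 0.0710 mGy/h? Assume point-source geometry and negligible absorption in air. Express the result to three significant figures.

At 3.60 m, distance alone gives 104 × (0.490/3.60)² = 104 × 0.01853 = 1.927 mGy/h.
Further attenuation needed: 1.927/0.0710 = 27.14.
n = log₂(27.14) = 4.762 half-value layers.
Thickness = 4.762 × 5.20 cm = 24.76 cm.

24.8 cm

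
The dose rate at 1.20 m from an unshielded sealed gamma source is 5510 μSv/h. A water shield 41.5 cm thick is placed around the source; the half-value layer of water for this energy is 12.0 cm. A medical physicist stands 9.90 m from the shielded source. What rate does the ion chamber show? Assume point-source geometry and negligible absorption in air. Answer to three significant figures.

7.37 μSv/h

Distance alone: (1.20/9.90)² = 0.01469, so 5510 × 0.01469 = 80.94 μSv/h.
Shield: 41.5/12.0 = 3.458 half-value layers → attenuation 2^(−3.458) = 0.09100.
Combined: 80.94 × 0.09100 = 7.366 μSv/h.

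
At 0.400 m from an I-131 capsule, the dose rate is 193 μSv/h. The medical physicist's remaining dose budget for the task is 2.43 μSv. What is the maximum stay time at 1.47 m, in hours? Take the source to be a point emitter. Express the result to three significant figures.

By the inverse-square law, rate at 1.47 m:
193 × (0.400/1.47)² = 193 × 0.07404 = 14.29 μSv/h.
Stay time = 2.43 μSv ÷ 14.29 μSv/h = 0.1700 h.

0.170 h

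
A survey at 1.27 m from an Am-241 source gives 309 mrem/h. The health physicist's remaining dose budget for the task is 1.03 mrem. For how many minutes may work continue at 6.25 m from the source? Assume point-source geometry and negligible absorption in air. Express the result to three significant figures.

4.84 min

Intensity scales as (d₁/d₂)², so rate at 6.25 m:
(1.27/6.25)² = 0.04129, so 309 × 0.04129 = 12.76 mrem/h.
Stay time = 1.03 mrem ÷ 12.76 mrem/h = 0.08072 h = 4.843 min.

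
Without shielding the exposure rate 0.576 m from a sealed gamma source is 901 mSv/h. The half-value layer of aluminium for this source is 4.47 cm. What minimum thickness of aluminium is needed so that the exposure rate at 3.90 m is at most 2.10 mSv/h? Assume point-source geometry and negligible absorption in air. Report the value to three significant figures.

At 3.90 m, distance alone gives 901 × (0.576/3.90)² = 901 × 0.02181 = 19.65 mSv/h.
Further attenuation needed: 19.65/2.10 = 9.357.
n = log₂(9.357) = 3.226 half-value layers.
Thickness = 3.226 × 4.47 cm = 14.42 cm.

14.4 cm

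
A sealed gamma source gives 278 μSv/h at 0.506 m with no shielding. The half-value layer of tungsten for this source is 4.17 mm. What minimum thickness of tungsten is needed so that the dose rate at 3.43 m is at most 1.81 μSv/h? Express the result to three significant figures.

7.26 mm

At 3.43 m, distance alone gives 278 × (0.506/3.43)² = 278 × 0.02176 = 6.049 μSv/h.
Further attenuation needed: 6.049/1.81 = 3.342.
n = log₂(3.342) = 1.741 half-value layers.
Thickness = 1.741 × 4.17 mm = 7.260 mm.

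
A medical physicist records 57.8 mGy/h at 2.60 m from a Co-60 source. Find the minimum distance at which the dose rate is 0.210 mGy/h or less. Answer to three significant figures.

43.1 m

By the inverse-square law, d₂ = d₁·√(I₁/I₂).
I₁/I₂ = 57.8/0.210 = 275.2, so d₂ = 2.60 × √275.2 = 43.13 m.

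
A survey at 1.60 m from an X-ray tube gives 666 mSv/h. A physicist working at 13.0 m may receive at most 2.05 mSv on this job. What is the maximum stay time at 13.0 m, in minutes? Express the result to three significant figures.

12.2 min

Intensity scales as (d₁/d₂)², so rate at 13.0 m:
666 × (1.60/13.0)² = 666 × 0.01515 = 10.09 mSv/h.
Stay time = 2.05 mSv ÷ 10.09 mSv/h = 0.2032 h = 12.19 min.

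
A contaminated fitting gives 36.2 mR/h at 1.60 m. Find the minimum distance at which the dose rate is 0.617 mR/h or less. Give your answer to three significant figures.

12.3 m

Intensity scales as (d₁/d₂)², so d₂ = d₁·√(I₁/I₂).
I₁/I₂ = 36.2/0.617 = 58.67, so d₂ = 1.60 × √58.67 = 12.26 m.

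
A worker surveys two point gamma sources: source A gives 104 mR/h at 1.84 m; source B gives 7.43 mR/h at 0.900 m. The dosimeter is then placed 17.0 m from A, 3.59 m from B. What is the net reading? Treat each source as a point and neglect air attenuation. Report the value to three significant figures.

Each source contributes Iᵢ·(dᵢ/rᵢ)²; contributions add.
A: 104 × (1.84/17.0)² = 1.218 mR/h
B: 7.43 × (0.900/3.59)² = 0.4670 mR/h
Total = 1.218 + 0.4670 = 1.685 mR/h.

1.69 mR/h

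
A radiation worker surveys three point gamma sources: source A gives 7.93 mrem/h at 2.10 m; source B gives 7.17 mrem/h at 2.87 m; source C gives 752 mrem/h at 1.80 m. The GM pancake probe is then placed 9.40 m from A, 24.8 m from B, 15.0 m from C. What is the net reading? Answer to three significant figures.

11.3 mrem/h

By superposition, sum each source's inverse-square contribution:
A: 7.93 × (2.10/9.40)² = 0.3958 mrem/h
B: 7.17 × (2.87/24.8)² = 0.09602 mrem/h
C: 752 × (1.80/15.0)² = 10.83 mrem/h
Total = 0.3958 + 0.09602 + 10.83 = 11.32 mrem/h.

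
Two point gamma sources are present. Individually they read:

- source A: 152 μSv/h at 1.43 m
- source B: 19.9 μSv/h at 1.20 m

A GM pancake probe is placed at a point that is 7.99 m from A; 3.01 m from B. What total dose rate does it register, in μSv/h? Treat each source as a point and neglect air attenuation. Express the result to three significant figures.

8.03 μSv/h

By superposition, sum each source's inverse-square contribution:
A: 152 × (1.43/7.99)² = 4.869 μSv/h
B: 19.9 × (1.20/3.01)² = 3.163 μSv/h
Total = 4.869 + 3.163 = 8.032 μSv/h.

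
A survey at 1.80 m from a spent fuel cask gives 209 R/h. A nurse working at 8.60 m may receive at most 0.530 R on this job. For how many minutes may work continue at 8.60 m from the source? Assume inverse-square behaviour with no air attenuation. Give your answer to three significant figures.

3.47 min

Intensity scales as (d₁/d₂)², so rate at 8.60 m:
209 × (1.80/8.60)² = 209 × 0.04381 = 9.156 R/h.
Stay time = 0.530 R ÷ 9.156 R/h = 0.05789 h = 3.473 min.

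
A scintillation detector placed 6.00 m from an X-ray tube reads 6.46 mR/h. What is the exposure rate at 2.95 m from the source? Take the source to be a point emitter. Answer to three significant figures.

Since intensity falls as 1/r², scaling from 6.00 m to 2.95 m:
(6.00/2.95)² = 4.137, so 6.46 × 4.137 = 26.73 mR/h.

26.7 mR/h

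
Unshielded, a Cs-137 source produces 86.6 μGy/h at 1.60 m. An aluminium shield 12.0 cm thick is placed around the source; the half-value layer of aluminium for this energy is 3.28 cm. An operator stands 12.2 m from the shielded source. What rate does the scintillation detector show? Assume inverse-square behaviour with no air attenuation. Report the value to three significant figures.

0.118 μGy/h

Distance alone: (1.60/12.2)² = 0.01720, so 86.6 × 0.01720 = 1.490 μGy/h.
Shield: 12.0/3.28 = 3.659 half-value layers → attenuation 2^(−3.659) = 0.07916.
Combined: 1.490 × 0.07916 = 0.1179 μGy/h.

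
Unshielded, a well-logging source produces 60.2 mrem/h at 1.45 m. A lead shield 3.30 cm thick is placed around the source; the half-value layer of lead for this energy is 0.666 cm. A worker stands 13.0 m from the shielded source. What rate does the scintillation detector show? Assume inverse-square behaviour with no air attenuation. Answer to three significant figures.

Distance alone: 60.2 × (1.45/13.0)² = 60.2 × 0.01244 = 0.7489 mrem/h.
Shield: 3.30/0.666 = 4.955 half-value layers → attenuation 2^(−4.955) = 0.03224.
Combined: 0.7489 × 0.03224 = 0.02414 mrem/h.

0.0241 mrem/h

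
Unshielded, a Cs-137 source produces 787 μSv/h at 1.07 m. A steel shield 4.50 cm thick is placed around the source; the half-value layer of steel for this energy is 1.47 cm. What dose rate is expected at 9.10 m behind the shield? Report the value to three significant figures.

Distance alone: (1.07/9.10)² = 0.01383, so 787 × 0.01383 = 10.88 μSv/h.
Shield: 4.50/1.47 = 3.061 half-value layers → attenuation 2^(−3.061) = 0.1198.
Combined: 10.88 × 0.1198 = 1.303 μSv/h.

1.30 μSv/h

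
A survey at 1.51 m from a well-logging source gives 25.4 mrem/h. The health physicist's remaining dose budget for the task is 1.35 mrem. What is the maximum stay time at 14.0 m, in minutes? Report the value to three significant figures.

Applying the 1/r² law, rate at 14.0 m:
25.4 × (1.51/14.0)² = 25.4 × 0.01163 = 0.2954 mrem/h.
Stay time = 1.35 mrem ÷ 0.2954 mrem/h = 4.570 h = 274.2 min.

274 min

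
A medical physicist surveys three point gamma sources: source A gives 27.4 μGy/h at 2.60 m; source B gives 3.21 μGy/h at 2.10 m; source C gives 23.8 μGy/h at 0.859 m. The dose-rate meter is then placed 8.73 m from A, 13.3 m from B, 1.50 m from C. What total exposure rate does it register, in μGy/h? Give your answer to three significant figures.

Each source contributes Iᵢ·(dᵢ/rᵢ)²; contributions add.
A: 27.4 × (2.60/8.73)² = 2.430 μGy/h
B: 3.21 × (2.10/13.3)² = 0.08003 μGy/h
C: 23.8 × (0.859/1.50)² = 7.805 μGy/h
Total = 2.430 + 0.08003 + 7.805 = 10.32 μGy/h.

10.3 μGy/h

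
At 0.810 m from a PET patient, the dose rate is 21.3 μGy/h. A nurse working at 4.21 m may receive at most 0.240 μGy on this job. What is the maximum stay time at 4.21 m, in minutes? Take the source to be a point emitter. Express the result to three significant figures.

Intensity scales as (d₁/d₂)², so rate at 4.21 m:
(0.810/4.21)² = 0.03702, so 21.3 × 0.03702 = 0.7885 μGy/h.
Stay time = 0.240 μGy ÷ 0.7885 μGy/h = 0.3044 h = 18.26 min.

18.3 min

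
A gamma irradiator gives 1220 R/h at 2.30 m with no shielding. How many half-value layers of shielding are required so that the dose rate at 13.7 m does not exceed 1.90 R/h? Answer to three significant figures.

At 13.7 m, distance alone gives (2.30/13.7)² = 0.02818, so 1220 × 0.02818 = 34.38 R/h.
Further attenuation needed: 34.38/1.90 = 18.09.
n = log₂(18.09) = 4.177 half-value layers.

4.18 half-value layers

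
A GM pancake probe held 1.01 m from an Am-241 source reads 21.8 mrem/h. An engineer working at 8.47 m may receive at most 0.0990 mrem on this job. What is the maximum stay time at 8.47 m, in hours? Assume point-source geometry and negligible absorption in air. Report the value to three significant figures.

0.319 h

Intensity scales as (d₁/d₂)², so rate at 8.47 m:
(1.01/8.47)² = 0.01422, so 21.8 × 0.01422 = 0.3100 mrem/h.
Stay time = 0.0990 mrem ÷ 0.3100 mrem/h = 0.3194 h.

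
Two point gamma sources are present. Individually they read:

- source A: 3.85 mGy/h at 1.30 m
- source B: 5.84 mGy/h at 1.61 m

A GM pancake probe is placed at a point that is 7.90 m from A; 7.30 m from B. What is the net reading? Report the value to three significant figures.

Each source contributes Iᵢ·(dᵢ/rᵢ)²; contributions add.
A: 3.85 × (1.30/7.90)² = 0.1043 mGy/h
B: 5.84 × (1.61/7.30)² = 0.2841 mGy/h
Total = 0.1043 + 0.2841 = 0.3884 mGy/h.

0.388 mGy/h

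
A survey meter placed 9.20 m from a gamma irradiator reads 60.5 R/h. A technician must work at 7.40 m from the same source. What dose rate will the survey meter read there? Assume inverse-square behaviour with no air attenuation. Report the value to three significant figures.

By the inverse-square law, scaling from 9.20 m to 7.40 m:
60.5 × (9.20/7.40)² = 60.5 × 1.546 = 93.53 R/h.

93.5 R/h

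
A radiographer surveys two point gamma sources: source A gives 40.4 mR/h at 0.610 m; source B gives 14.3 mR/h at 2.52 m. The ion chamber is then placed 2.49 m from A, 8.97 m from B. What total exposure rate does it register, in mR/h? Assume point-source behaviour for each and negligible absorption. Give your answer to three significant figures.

Each source contributes Iᵢ·(dᵢ/rᵢ)²; contributions add.
A: 40.4 × (0.610/2.49)² = 2.425 mR/h
B: 14.3 × (2.52/8.97)² = 1.129 mR/h
Total = 2.425 + 1.129 = 3.554 mR/h.

3.55 mR/h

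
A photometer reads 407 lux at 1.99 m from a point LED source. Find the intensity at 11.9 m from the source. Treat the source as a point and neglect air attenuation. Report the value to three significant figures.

Applying the 1/r² law, the rate at 11.9 m is
(1.99/11.9)² = 0.02796, so 407 × 0.02796 = 11.38 lux.

11.4 lux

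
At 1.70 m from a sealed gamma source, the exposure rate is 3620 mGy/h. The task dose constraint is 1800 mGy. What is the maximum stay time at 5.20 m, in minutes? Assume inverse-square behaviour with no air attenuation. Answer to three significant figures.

279 min

Intensity scales as (d₁/d₂)², so rate at 5.20 m:
3620 × (1.70/5.20)² = 3620 × 0.1069 = 387.0 mGy/h.
Stay time = 1800 mGy ÷ 387.0 mGy/h = 4.651 h = 279.1 min.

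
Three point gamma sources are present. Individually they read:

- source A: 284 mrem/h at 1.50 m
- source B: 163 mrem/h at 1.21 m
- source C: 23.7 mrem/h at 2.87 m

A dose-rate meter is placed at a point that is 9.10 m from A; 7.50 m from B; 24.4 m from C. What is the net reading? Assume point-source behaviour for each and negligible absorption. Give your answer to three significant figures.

12.3 mrem/h

By superposition, sum each source's inverse-square contribution:
A: 284 × (1.50/9.10)² = 7.716 mrem/h
B: 163 × (1.21/7.50)² = 4.243 mrem/h
C: 23.7 × (2.87/24.4)² = 0.3279 mrem/h
Total = 7.716 + 4.243 + 0.3279 = 12.29 mrem/h.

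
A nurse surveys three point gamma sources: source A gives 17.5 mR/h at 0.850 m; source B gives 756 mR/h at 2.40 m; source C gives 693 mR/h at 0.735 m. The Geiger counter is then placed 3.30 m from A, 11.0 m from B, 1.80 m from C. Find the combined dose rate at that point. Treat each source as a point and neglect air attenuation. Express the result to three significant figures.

153 mR/h

By superposition, sum each source's inverse-square contribution:
A: 17.5 × (0.850/3.30)² = 1.161 mR/h
B: 756 × (2.40/11.0)² = 35.99 mR/h
C: 693 × (0.735/1.80)² = 115.5 mR/h
Total = 1.161 + 35.99 + 115.5 = 152.7 mR/h.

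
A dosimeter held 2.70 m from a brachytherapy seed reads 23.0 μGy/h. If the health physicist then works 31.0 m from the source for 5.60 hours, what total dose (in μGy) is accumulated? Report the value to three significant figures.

By the inverse-square law, rate at 31.0 m:
23.0 × (2.70/31.0)² = 23.0 × 0.007586 = 0.1745 μGy/h.
Dose = rate × time = 0.1745 μGy/h × 5.600 h = 0.9772 μGy.

0.977 μGy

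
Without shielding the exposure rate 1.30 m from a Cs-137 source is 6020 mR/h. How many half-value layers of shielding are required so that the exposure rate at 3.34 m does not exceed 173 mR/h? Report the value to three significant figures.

At 3.34 m, distance alone gives (1.30/3.34)² = 0.1515, so 6020 × 0.1515 = 912.0 mR/h.
Further attenuation needed: 912.0/173 = 5.272.
n = log₂(5.272) = 2.398 half-value layers.

2.40 half-value layers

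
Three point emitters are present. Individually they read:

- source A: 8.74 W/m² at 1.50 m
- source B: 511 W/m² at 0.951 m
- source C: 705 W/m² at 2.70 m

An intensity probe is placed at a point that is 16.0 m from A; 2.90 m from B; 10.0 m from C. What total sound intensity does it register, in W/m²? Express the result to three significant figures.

106 W/m²

By superposition, sum each source's inverse-square contribution:
A: 8.74 × (1.50/16.0)² = 0.07682 W/m²
B: 511 × (0.951/2.90)² = 54.95 W/m²
C: 705 × (2.70/10.0)² = 51.39 W/m²
Total = 0.07682 + 54.95 + 51.39 = 106.4 W/m².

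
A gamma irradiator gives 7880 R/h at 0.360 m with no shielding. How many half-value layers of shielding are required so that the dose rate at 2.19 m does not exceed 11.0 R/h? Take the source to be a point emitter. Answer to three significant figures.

At 2.19 m, distance alone gives (0.360/2.19)² = 0.02702, so 7880 × 0.02702 = 212.9 R/h.
Further attenuation needed: 212.9/11.0 = 19.35.
n = log₂(19.35) = 4.274 half-value layers.

4.27 half-value layers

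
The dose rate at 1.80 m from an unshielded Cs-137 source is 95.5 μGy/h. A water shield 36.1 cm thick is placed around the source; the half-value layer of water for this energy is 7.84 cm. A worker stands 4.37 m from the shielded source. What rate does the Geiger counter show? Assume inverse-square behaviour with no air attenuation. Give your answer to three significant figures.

Distance alone: 95.5 × (1.80/4.37)² = 95.5 × 0.1697 = 16.21 μGy/h.
Shield: 36.1/7.84 = 4.605 half-value layers → attenuation 2^(−4.605) = 0.04109.
Combined: 16.21 × 0.04109 = 0.6661 μGy/h.

0.666 μGy/h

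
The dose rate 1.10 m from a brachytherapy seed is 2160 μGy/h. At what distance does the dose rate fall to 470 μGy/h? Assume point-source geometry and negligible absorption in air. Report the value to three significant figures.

Using I₁d₁² = I₂d₂², d₂ = d₁·√(I₁/I₂).
I₁/I₂ = 2160/470 = 4.596, so d₂ = 1.10 × √4.596 = 2.358 m.

2.36 m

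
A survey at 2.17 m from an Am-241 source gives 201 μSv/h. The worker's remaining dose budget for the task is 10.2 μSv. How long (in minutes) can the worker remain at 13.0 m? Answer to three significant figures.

109 min

Intensity scales as (d₁/d₂)², so rate at 13.0 m:
201 × (2.17/13.0)² = 201 × 0.02786 = 5.600 μSv/h.
Stay time = 10.2 μSv ÷ 5.600 μSv/h = 1.821 h = 109.3 min.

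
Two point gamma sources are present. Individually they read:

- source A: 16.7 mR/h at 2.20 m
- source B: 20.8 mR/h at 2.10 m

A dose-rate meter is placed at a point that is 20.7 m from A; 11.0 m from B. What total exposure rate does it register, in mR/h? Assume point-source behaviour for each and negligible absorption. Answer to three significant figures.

0.947 mR/h

By superposition, sum each source's inverse-square contribution:
A: 16.7 × (2.20/20.7)² = 0.1886 mR/h
B: 20.8 × (2.10/11.0)² = 0.7581 mR/h
Total = 0.1886 + 0.7581 = 0.9467 mR/h.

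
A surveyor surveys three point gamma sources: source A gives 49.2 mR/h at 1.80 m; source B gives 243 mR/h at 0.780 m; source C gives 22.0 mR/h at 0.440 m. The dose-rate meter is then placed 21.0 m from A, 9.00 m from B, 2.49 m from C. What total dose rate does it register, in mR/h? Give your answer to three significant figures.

2.87 mR/h

Each source contributes Iᵢ·(dᵢ/rᵢ)²; contributions add.
A: 49.2 × (1.80/21.0)² = 0.3615 mR/h
B: 243 × (0.780/9.00)² = 1.825 mR/h
C: 22.0 × (0.440/2.49)² = 0.6870 mR/h
Total = 0.3615 + 1.825 + 0.6870 = 2.873 mR/h.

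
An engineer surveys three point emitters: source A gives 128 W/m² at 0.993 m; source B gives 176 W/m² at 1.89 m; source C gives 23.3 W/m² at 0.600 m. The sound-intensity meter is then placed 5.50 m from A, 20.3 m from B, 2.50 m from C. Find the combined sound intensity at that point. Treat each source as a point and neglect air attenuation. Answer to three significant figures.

7.04 W/m²

By superposition, sum each source's inverse-square contribution:
A: 128 × (0.993/5.50)² = 4.172 W/m²
B: 176 × (1.89/20.3)² = 1.526 W/m²
C: 23.3 × (0.600/2.50)² = 1.342 W/m²
Total = 4.172 + 1.526 + 1.342 = 7.040 W/m².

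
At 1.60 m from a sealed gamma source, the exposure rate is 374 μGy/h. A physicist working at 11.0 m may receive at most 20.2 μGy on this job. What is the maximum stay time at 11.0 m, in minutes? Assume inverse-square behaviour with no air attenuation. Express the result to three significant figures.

Intensity scales as (d₁/d₂)², so rate at 11.0 m:
(1.60/11.0)² = 0.02116, so 374 × 0.02116 = 7.914 μGy/h.
Stay time = 20.2 μGy ÷ 7.914 μGy/h = 2.552 h = 153.1 min.

153 min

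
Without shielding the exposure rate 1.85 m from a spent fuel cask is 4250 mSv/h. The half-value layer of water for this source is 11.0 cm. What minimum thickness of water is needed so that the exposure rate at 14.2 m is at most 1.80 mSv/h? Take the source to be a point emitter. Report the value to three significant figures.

58.6 cm

At 14.2 m, distance alone gives (1.85/14.2)² = 0.01697, so 4250 × 0.01697 = 72.12 mSv/h.
Further attenuation needed: 72.12/1.80 = 40.07.
n = log₂(40.07) = 5.324 half-value layers.
Thickness = 5.324 × 11.0 cm = 58.56 cm.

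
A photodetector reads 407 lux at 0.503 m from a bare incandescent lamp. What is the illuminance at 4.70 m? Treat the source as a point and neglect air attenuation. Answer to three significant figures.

Since intensity falls as 1/r², the rate at 4.70 m is
(0.503/4.70)² = 0.01145, so 407 × 0.01145 = 4.660 lux.

4.66 lux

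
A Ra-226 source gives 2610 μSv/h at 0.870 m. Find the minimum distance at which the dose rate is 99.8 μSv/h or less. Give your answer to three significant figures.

Intensity scales as (d₁/d₂)², so d₂ = d₁·√(I₁/I₂).
I₁/I₂ = 2610/99.8 = 26.15, so d₂ = 0.870 × √26.15 = 4.449 m.

4.45 m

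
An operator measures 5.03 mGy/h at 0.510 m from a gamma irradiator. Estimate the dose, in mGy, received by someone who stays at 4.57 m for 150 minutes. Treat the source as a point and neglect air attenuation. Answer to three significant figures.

Since intensity falls as 1/r², rate at 4.57 m:
5.03 × (0.510/4.57)² = 5.03 × 0.01245 = 0.06262 mGy/h.
Dose = rate × time = 0.06262 mGy/h × 2.500 h = 0.1565 mGy.

0.157 mGy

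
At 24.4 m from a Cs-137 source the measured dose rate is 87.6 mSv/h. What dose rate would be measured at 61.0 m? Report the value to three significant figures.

14.0 mSv/h

Applying the 1/r² law, scaling from 24.4 m to 61.0 m:
87.6 × (24.4/61.0)² = 87.6 × 0.1600 = 14.02 mSv/h.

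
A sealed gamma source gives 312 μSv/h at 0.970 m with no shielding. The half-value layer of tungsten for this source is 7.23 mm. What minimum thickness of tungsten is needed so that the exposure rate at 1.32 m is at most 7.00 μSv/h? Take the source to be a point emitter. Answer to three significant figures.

At 1.32 m, distance alone gives 312 × (0.970/1.32)² = 312 × 0.5400 = 168.5 μSv/h.
Further attenuation needed: 168.5/7.00 = 24.07.
n = log₂(24.07) = 4.589 half-value layers.
Thickness = 4.589 × 7.23 mm = 33.18 mm.

33.2 mm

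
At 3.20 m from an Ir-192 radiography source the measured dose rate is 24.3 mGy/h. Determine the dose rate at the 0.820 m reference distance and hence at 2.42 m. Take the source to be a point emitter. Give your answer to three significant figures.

Applying the 1/r² law,
At 0.820 m: (3.20/0.820)² = 15.23, so 24.3 × 15.23 = 370.1 mGy/h
At 2.42 m: 370.1 × (0.820/2.42)² = 370.1 × 0.1148 = 42.49 mGy/h.

370 mGy/h; 42.5 mGy/h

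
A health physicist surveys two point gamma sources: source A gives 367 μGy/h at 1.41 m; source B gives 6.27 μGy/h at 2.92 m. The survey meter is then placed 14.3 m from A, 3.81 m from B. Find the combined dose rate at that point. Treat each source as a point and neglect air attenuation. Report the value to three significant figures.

7.25 μGy/h

Each source contributes Iᵢ·(dᵢ/rᵢ)²; contributions add.
A: 367 × (1.41/14.3)² = 3.568 μGy/h
B: 6.27 × (2.92/3.81)² = 3.683 μGy/h
Total = 3.568 + 3.683 = 7.251 μGy/h.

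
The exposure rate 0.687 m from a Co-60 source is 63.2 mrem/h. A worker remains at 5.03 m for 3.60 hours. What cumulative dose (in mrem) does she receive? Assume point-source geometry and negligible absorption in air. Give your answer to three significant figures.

Intensity scales as (d₁/d₂)², so rate at 5.03 m:
63.2 × (0.687/5.03)² = 63.2 × 0.01865 = 1.179 mrem/h.
Dose = rate × time = 1.179 mrem/h × 3.600 h = 4.244 mrem.

4.24 mrem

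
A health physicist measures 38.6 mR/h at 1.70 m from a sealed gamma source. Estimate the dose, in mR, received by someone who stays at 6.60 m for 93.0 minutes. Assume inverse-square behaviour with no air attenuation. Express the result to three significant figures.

3.97 mR

Since intensity falls as 1/r², rate at 6.60 m:
(1.70/6.60)² = 0.06635, so 38.6 × 0.06635 = 2.561 mR/h.
Dose = rate × time = 2.561 mR/h × 1.550 h = 3.970 mR.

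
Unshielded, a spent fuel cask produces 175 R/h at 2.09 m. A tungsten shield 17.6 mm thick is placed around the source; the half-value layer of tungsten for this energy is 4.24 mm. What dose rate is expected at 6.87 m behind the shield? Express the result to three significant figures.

Distance alone: (2.09/6.87)² = 0.09255, so 175 × 0.09255 = 16.20 R/h.
Shield: 17.6/4.24 = 4.151 half-value layers → attenuation 2^(−4.151) = 0.05629.
Combined: 16.20 × 0.05629 = 0.9119 R/h.

0.912 R/h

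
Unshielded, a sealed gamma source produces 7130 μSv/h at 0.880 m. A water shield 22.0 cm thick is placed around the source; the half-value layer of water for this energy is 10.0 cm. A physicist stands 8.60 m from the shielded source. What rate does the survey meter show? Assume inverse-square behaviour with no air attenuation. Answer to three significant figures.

Distance alone: 7130 × (0.880/8.60)² = 7130 × 0.01047 = 74.65 μSv/h.
Shield: 22.0/10.0 = 2.200 half-value layers → attenuation 2^(−2.200) = 0.2176.
Combined: 74.65 × 0.2176 = 16.24 μSv/h.

16.2 μSv/h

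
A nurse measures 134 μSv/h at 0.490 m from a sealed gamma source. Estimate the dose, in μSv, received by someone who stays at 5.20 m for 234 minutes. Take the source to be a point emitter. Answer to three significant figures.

4.64 μSv

Intensity scales as (d₁/d₂)², so rate at 5.20 m:
(0.490/5.20)² = 0.008879, so 134 × 0.008879 = 1.190 μSv/h.
Dose = rate × time = 1.190 μSv/h × 3.900 h = 4.641 μSv.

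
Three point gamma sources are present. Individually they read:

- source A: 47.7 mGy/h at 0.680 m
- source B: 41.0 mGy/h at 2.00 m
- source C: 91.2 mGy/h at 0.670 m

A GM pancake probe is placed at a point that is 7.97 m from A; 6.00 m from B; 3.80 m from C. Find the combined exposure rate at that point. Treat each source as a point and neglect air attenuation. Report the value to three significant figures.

7.74 mGy/h

Each source contributes Iᵢ·(dᵢ/rᵢ)²; contributions add.
A: 47.7 × (0.680/7.97)² = 0.3472 mGy/h
B: 41.0 × (2.00/6.00)² = 4.556 mGy/h
C: 91.2 × (0.670/3.80)² = 2.835 mGy/h
Total = 0.3472 + 4.556 + 2.835 = 7.738 mGy/h.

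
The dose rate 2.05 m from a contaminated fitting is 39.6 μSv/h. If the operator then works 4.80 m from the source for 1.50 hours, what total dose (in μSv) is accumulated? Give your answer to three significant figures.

Using I₁d₁² = I₂d₂², rate at 4.80 m:
39.6 × (2.05/4.80)² = 39.6 × 0.1824 = 7.223 μSv/h.
Dose = rate × time = 7.223 μSv/h × 1.500 h = 10.83 μSv.

10.8 μSv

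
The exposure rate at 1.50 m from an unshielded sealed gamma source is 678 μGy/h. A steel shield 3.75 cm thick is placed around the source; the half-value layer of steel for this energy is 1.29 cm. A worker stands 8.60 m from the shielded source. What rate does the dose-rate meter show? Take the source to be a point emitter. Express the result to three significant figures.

2.75 μGy/h

Distance alone: 678 × (1.50/8.60)² = 678 × 0.03042 = 20.62 μGy/h.
Shield: 3.75/1.29 = 2.907 half-value layers → attenuation 2^(−2.907) = 0.1333.
Combined: 20.62 × 0.1333 = 2.749 μGy/h.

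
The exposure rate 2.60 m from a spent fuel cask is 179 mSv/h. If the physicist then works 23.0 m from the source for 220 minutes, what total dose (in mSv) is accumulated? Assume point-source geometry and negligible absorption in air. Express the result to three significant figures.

Using I₁d₁² = I₂d₂², rate at 23.0 m:
(2.60/23.0)² = 0.01278, so 179 × 0.01278 = 2.288 mSv/h.
Dose = rate × time = 2.288 mSv/h × 3.667 h = 8.390 mSv.

8.39 mSv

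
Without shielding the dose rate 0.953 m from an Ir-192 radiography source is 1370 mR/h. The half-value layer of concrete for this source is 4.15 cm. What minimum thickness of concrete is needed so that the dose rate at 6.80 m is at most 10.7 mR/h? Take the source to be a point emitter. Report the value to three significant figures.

At 6.80 m, distance alone gives (0.953/6.80)² = 0.01964, so 1370 × 0.01964 = 26.91 mR/h.
Further attenuation needed: 26.91/10.7 = 2.515.
n = log₂(2.515) = 1.331 half-value layers.
Thickness = 1.331 × 4.15 cm = 5.524 cm.

5.52 cm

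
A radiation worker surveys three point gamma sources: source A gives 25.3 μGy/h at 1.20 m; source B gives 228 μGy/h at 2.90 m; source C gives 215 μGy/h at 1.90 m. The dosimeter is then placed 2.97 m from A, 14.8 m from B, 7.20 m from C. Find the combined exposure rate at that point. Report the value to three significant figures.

27.9 μGy/h

By superposition, sum each source's inverse-square contribution:
A: 25.3 × (1.20/2.97)² = 4.130 μGy/h
B: 228 × (2.90/14.8)² = 8.754 μGy/h
C: 215 × (1.90/7.20)² = 14.97 μGy/h
Total = 4.130 + 8.754 + 14.97 = 27.85 μGy/h.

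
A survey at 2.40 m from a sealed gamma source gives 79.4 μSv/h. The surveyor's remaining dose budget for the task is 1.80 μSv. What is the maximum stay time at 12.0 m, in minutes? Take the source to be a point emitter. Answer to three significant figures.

By the inverse-square law, rate at 12.0 m:
79.4 × (2.40/12.0)² = 79.4 × 0.04000 = 3.176 μSv/h.
Stay time = 1.80 μSv ÷ 3.176 μSv/h = 0.5668 h = 34.01 min.

34.0 min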